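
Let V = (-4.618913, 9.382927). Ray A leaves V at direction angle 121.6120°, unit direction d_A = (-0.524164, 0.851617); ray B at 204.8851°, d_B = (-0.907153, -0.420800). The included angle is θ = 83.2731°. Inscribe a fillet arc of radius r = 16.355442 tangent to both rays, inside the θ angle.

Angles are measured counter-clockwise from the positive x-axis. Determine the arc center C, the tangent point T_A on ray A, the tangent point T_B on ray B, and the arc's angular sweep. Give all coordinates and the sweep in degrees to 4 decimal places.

bisector direction at 163.2485° = (-0.957564,0.288221)
center distance |VC| = r/sin(θ/2) = 16.355442/sin(41.6365°) = 24.616745
C = V + |VC|·bis = (-28.1910,16.4780)
T_A = V + ((C−V)·d_A)·d_A = V + 18.3979·d_A = (-14.2624,25.0509)
T_B = V + ((C−V)·d_B)·d_B = V + 18.3979·d_B = (-21.3087,1.6411)
sweep = 180° − θ = 96.7269°

center=(-28.1910,16.4780) T_A=(-14.2624,25.0509) T_B=(-21.3087,1.6411) sweep=96.7269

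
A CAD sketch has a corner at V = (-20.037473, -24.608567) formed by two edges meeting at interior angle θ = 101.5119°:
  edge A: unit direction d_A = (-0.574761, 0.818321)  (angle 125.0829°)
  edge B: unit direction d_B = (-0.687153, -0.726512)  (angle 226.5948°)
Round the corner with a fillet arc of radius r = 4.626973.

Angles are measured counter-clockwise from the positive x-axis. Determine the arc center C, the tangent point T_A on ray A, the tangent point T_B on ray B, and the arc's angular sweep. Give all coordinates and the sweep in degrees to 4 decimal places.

center=(-25.9962,-24.1750) T_A=(-22.2098,-21.5156) T_B=(-22.6346,-27.3545) sweep=78.4881

bisector direction at 175.8388° = (-0.997364,0.072562)
center distance |VC| = r/sin(θ/2) = 4.626973/sin(50.7559°) = 5.974463
C = V + |VC|·bis = (-25.9962,-24.1750)
T_A = V + ((C−V)·d_A)·d_A = V + 3.7796·d_A = (-22.2098,-21.5156)
T_B = V + ((C−V)·d_B)·d_B = V + 3.7796·d_B = (-22.6346,-27.3545)
sweep = 180° − θ = 78.4881°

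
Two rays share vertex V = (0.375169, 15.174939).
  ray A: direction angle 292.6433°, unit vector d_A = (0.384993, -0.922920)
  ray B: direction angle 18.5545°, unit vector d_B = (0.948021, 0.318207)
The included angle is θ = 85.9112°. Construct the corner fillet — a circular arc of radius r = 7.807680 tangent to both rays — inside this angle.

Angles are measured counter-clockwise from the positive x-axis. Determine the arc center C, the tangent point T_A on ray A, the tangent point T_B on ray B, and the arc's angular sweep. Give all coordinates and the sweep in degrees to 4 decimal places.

bisector direction at 335.5989° = (0.910676,-0.413122)
center distance |VC| = r/sin(θ/2) = 7.807680/sin(42.9556°) = 11.457764
C = V + |VC|·bis = (10.8095,10.4415)
T_A = V + ((C−V)·d_A)·d_A = V + 8.3857·d_A = (3.6036,7.4356)
T_B = V + ((C−V)·d_B)·d_B = V + 8.3857·d_B = (8.3250,17.8433)
sweep = 180° − θ = 94.0888°

center=(10.8095,10.4415) T_A=(3.6036,7.4356) T_B=(8.3250,17.8433) sweep=94.0888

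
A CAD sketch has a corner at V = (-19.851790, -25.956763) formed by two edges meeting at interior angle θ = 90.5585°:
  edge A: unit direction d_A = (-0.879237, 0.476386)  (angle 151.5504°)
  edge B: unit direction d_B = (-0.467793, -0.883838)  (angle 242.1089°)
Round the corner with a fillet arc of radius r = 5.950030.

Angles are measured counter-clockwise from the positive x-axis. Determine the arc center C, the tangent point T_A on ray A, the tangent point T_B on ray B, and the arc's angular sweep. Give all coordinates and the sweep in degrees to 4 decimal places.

center=(-27.8670,-28.3812) T_A=(-25.0325,-23.1498) T_B=(-22.6082,-31.1646) sweep=89.4415

bisector direction at 196.8296° = (-0.957170,-0.289527)
center distance |VC| = r/sin(θ/2) = 5.950030/sin(45.2792°) = 8.373900
C = V + |VC|·bis = (-27.8670,-28.3812)
T_A = V + ((C−V)·d_A)·d_A = V + 5.8923·d_A = (-25.0325,-23.1498)
T_B = V + ((C−V)·d_B)·d_B = V + 5.8923·d_B = (-22.6082,-31.1646)
sweep = 180° − θ = 89.4415°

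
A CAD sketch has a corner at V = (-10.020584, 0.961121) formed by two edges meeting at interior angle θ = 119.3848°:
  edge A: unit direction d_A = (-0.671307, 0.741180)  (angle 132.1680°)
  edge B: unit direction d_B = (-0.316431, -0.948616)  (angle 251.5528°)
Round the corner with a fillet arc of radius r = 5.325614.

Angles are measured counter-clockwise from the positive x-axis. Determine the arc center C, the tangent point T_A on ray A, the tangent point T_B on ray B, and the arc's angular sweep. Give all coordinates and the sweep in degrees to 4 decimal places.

bisector direction at 191.8604° = (-0.978651,-0.205528)
center distance |VC| = r/sin(θ/2) = 5.325614/sin(59.6924°) = 6.168699
C = V + |VC|·bis = (-16.0576,-0.3067)
T_A = V + ((C−V)·d_A)·d_A = V + 3.1130·d_A = (-12.1104,3.2684)
T_B = V + ((C−V)·d_B)·d_B = V + 3.1130·d_B = (-11.0056,-1.9919)
sweep = 180° − θ = 60.6152°

center=(-16.0576,-0.3067) T_A=(-12.1104,3.2684) T_B=(-11.0056,-1.9919) sweep=60.6152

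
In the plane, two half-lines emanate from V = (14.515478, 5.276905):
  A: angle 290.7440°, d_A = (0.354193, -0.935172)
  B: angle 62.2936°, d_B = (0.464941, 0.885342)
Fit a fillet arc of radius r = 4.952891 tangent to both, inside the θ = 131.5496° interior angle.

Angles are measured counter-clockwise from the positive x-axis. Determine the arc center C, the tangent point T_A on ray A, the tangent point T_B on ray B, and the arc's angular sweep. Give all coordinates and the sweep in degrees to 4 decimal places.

center=(19.9366,4.9471) T_A=(15.3048,3.1928) T_B=(15.5516,7.2499) sweep=48.4504

bisector direction at 356.5188° = (0.998155,-0.060721)
center distance |VC| = r/sin(θ/2) = 4.952891/sin(65.7748°) = 5.431160
C = V + |VC|·bis = (19.9366,4.9471)
T_A = V + ((C−V)·d_A)·d_A = V + 2.2285·d_A = (15.3048,3.1928)
T_B = V + ((C−V)·d_B)·d_B = V + 2.2285·d_B = (15.5516,7.2499)
sweep = 180° − θ = 48.4504°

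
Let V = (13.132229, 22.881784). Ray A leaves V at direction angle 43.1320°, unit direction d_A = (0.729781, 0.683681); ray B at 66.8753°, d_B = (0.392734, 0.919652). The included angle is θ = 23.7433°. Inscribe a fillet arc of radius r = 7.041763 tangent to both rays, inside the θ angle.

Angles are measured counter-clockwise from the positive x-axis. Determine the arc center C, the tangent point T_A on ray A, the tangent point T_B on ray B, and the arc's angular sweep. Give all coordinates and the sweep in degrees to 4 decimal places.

bisector direction at 55.0036° = (0.573524,0.819189)
center distance |VC| = r/sin(θ/2) = 7.041763/sin(11.8717°) = 34.229843
C = V + |VC|·bis = (32.7639,50.9225)
T_A = V + ((C−V)·d_A)·d_A = V + 33.4977·d_A = (37.5782,45.7835)
T_B = V + ((C−V)·d_B)·d_B = V + 33.4977·d_B = (26.2879,53.6880)
sweep = 180° − θ = 156.2567°

center=(32.7639,50.9225) T_A=(37.5782,45.7835) T_B=(26.2879,53.6880) sweep=156.2567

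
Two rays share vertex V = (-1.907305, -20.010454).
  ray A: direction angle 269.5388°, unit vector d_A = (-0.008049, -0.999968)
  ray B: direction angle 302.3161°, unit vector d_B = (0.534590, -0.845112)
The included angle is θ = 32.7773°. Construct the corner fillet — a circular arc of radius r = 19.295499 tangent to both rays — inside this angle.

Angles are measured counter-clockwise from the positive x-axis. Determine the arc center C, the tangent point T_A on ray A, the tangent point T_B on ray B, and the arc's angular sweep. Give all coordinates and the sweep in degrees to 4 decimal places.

bisector direction at 285.9274° = (0.274420,-0.961610)
center distance |VC| = r/sin(θ/2) = 19.295499/sin(16.3886°) = 68.387036
C = V + |VC|·bis = (16.8595,-85.7721)
T_A = V + ((C−V)·d_A)·d_A = V + 65.6085·d_A = (-2.4354,-85.6168)
T_B = V + ((C−V)·d_B)·d_B = V + 65.6085·d_B = (33.1663,-75.4569)
sweep = 180° − θ = 147.2227°

center=(16.8595,-85.7721) T_A=(-2.4354,-85.6168) T_B=(33.1663,-75.4569) sweep=147.2227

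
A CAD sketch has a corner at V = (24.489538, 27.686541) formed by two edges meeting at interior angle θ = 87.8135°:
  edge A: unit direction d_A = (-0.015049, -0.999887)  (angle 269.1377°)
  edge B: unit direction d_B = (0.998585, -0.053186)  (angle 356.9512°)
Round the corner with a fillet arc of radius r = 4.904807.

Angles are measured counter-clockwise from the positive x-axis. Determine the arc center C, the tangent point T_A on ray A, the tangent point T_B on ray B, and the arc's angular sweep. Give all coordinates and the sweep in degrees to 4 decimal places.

center=(29.3171,22.5177) T_A=(24.4129,22.5915) T_B=(29.5780,27.4155) sweep=92.1865

bisector direction at 313.0444° = (0.682566,-0.730824)
center distance |VC| = r/sin(θ/2) = 4.904807/sin(43.9068°) = 7.072676
C = V + |VC|·bis = (29.3171,22.5177)
T_A = V + ((C−V)·d_A)·d_A = V + 5.0956·d_A = (24.4129,22.5915)
T_B = V + ((C−V)·d_B)·d_B = V + 5.0956·d_B = (29.5780,27.4155)
sweep = 180° − θ = 92.1865°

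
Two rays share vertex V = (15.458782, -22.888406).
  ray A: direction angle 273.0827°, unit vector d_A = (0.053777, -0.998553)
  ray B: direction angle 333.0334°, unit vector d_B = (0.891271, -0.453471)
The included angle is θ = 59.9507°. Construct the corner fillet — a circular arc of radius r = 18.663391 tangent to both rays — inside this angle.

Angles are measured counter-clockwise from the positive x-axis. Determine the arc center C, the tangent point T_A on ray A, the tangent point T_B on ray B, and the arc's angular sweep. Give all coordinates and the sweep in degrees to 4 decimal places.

center=(35.8353,-54.1960) T_A=(17.1989,-55.1997) T_B=(44.2986,-37.5619) sweep=120.0493

bisector direction at 303.0580° = (0.545488,-0.838118)
center distance |VC| = r/sin(θ/2) = 18.663391/sin(29.9753°) = 37.354621
C = V + |VC|·bis = (35.8353,-54.1960)
T_A = V + ((C−V)·d_A)·d_A = V + 32.3581·d_A = (17.1989,-55.1997)
T_B = V + ((C−V)·d_B)·d_B = V + 32.3581·d_B = (44.2986,-37.5619)
sweep = 180° − θ = 120.0493°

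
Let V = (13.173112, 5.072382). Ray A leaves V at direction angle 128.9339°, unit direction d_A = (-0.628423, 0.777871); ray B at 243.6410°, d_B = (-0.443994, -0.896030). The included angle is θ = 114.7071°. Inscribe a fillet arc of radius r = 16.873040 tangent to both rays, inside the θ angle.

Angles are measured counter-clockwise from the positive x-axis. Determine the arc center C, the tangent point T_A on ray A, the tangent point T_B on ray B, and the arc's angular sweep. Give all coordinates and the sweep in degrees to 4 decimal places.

bisector direction at 186.2875° = (-0.993985,-0.109517)
center distance |VC| = r/sin(θ/2) = 16.873040/sin(57.3535°) = 20.038875
C = V + |VC|·bis = (-6.7452,2.8778)
T_A = V + ((C−V)·d_A)·d_A = V + 10.8100·d_A = (6.3798,13.4812)
T_B = V + ((C−V)·d_B)·d_B = V + 10.8100·d_B = (8.3735,-4.6137)
sweep = 180° − θ = 65.2929°

center=(-6.7452,2.8778) T_A=(6.3798,13.4812) T_B=(8.3735,-4.6137) sweep=65.2929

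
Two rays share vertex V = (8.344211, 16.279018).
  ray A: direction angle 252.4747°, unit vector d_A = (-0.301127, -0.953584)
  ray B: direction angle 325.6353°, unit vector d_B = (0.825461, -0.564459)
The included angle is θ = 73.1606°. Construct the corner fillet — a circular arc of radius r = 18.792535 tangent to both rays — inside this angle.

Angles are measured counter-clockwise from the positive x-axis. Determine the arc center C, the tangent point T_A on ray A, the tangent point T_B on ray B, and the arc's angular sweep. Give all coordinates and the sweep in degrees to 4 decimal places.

center=(18.6392,-13.5269) T_A=(0.7190,-7.8680) T_B=(29.2468,1.9856) sweep=106.8394

bisector direction at 289.0550° = (0.326476,-0.945206)
center distance |VC| = r/sin(θ/2) = 18.792535/sin(36.5803°) = 31.533808
C = V + |VC|·bis = (18.6392,-13.5269)
T_A = V + ((C−V)·d_A)·d_A = V + 25.3224·d_A = (0.7190,-7.8680)
T_B = V + ((C−V)·d_B)·d_B = V + 25.3224·d_B = (29.2468,1.9856)
sweep = 180° − θ = 106.8394°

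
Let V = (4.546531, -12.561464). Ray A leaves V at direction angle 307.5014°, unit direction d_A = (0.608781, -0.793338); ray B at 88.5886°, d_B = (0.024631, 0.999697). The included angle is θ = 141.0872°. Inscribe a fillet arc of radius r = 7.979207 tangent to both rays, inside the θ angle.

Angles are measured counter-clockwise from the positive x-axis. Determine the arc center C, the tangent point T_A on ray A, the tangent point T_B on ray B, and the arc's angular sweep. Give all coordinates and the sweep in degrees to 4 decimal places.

bisector direction at 18.0450° = (0.950814,0.309764)
center distance |VC| = r/sin(θ/2) = 7.979207/sin(70.5436°) = 8.462453
C = V + |VC|·bis = (12.5927,-9.9401)
T_A = V + ((C−V)·d_A)·d_A = V + 2.8188·d_A = (6.2625,-14.7977)
T_B = V + ((C−V)·d_B)·d_B = V + 2.8188·d_B = (4.6160,-9.7436)
sweep = 180° − θ = 38.9128°

center=(12.5927,-9.9401) T_A=(6.2625,-14.7977) T_B=(4.6160,-9.7436) sweep=38.9128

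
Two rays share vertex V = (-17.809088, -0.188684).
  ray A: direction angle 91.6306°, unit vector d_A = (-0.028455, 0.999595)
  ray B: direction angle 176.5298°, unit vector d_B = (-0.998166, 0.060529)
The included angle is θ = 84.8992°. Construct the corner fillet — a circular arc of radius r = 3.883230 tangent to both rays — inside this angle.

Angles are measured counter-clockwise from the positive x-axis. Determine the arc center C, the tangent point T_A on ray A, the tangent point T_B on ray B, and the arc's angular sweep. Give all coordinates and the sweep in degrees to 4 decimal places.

center=(-21.8115,3.9444) T_A=(-17.9299,4.0549) T_B=(-22.0466,0.0683) sweep=95.1008

bisector direction at 134.0802° = (-0.695665,0.718367)
center distance |VC| = r/sin(θ/2) = 3.883230/sin(42.4496°) = 5.753433
C = V + |VC|·bis = (-21.8115,3.9444)
T_A = V + ((C−V)·d_A)·d_A = V + 4.2453·d_A = (-17.9299,4.0549)
T_B = V + ((C−V)·d_B)·d_B = V + 4.2453·d_B = (-22.0466,0.0683)
sweep = 180° − θ = 95.1008°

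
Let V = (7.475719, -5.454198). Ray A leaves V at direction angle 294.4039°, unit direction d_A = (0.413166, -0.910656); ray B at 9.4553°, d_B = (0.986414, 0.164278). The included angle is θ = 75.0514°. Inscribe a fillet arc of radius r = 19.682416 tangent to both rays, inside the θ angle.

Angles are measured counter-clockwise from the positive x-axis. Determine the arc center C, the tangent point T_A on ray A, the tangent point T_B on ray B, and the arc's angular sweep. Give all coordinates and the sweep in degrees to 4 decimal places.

center=(35.9878,-20.6593) T_A=(18.0639,-28.7914) T_B=(32.7544,-1.2443) sweep=104.9486

bisector direction at 331.9296° = (0.882370,-0.470556)
center distance |VC| = r/sin(θ/2) = 19.682416/sin(37.5257°) = 32.313018
C = V + |VC|·bis = (35.9878,-20.6593)
T_A = V + ((C−V)·d_A)·d_A = V + 25.6268·d_A = (18.0639,-28.7914)
T_B = V + ((C−V)·d_B)·d_B = V + 25.6268·d_B = (32.7544,-1.2443)
sweep = 180° − θ = 104.9486°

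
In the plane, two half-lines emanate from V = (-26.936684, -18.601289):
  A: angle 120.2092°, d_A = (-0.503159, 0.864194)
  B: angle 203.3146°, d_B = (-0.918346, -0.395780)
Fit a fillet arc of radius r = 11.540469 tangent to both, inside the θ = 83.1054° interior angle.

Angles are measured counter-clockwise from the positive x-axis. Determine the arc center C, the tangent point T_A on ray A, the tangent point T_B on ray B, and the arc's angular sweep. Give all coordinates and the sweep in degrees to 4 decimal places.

center=(-43.4610,-13.1562) T_A=(-33.4878,-7.3495) T_B=(-38.8935,-23.7543) sweep=96.8946

bisector direction at 161.7619° = (-0.949764,0.312967)
center distance |VC| = r/sin(θ/2) = 11.540469/sin(41.5527°) = 17.398339
C = V + |VC|·bis = (-43.4610,-13.1562)
T_A = V + ((C−V)·d_A)·d_A = V + 13.0200·d_A = (-33.4878,-7.3495)
T_B = V + ((C−V)·d_B)·d_B = V + 13.0200·d_B = (-38.8935,-23.7543)
sweep = 180° − θ = 96.8946°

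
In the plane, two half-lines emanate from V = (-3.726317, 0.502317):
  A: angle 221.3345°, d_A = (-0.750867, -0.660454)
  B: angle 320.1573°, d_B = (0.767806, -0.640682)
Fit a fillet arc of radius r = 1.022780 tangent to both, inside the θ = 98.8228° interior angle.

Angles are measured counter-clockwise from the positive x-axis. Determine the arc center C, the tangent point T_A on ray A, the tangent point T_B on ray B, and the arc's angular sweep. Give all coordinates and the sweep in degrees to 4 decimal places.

center=(-3.7088,-0.8444) T_A=(-4.3843,-0.0764) T_B=(-3.0535,-0.0591) sweep=81.1772

bisector direction at 270.7459° = (0.013018,-0.999915)
center distance |VC| = r/sin(θ/2) = 1.022780/sin(49.4114°) = 1.346825
C = V + |VC|·bis = (-3.7088,-0.8444)
T_A = V + ((C−V)·d_A)·d_A = V + 0.8763·d_A = (-4.3843,-0.0764)
T_B = V + ((C−V)·d_B)·d_B = V + 0.8763·d_B = (-3.0535,-0.0591)
sweep = 180° − θ = 81.1772°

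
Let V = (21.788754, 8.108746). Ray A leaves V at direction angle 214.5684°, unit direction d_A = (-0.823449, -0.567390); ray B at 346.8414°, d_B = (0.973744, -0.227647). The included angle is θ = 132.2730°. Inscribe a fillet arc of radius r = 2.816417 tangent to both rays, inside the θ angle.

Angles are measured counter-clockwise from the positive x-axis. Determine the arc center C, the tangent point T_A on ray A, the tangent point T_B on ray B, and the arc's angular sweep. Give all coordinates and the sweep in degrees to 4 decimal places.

center=(22.3608,5.0826) T_A=(20.7628,7.4018) T_B=(23.0020,7.8251) sweep=47.7270

bisector direction at 280.7049° = (0.185751,-0.982597)
center distance |VC| = r/sin(θ/2) = 2.816417/sin(66.1365°) = 3.079694
C = V + |VC|·bis = (22.3608,5.0826)
T_A = V + ((C−V)·d_A)·d_A = V + 1.2459·d_A = (20.7628,7.4018)
T_B = V + ((C−V)·d_B)·d_B = V + 1.2459·d_B = (23.0020,7.8251)
sweep = 180° − θ = 47.7270°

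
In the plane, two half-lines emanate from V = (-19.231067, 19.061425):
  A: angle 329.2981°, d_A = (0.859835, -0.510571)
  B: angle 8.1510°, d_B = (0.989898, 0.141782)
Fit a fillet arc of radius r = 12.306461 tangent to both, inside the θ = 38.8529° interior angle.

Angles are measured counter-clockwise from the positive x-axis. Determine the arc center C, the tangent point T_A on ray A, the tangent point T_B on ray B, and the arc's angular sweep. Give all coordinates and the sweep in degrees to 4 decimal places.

center=(17.0559,11.8267) T_A=(10.7726,1.2452) T_B=(15.3111,24.0089) sweep=141.1471

bisector direction at 348.7246° = (0.980699,-0.195526)
center distance |VC| = r/sin(θ/2) = 12.306461/sin(19.4264°) = 37.001171
C = V + |VC|·bis = (17.0559,11.8267)
T_A = V + ((C−V)·d_A)·d_A = V + 34.8947·d_A = (10.7726,1.2452)
T_B = V + ((C−V)·d_B)·d_B = V + 34.8947·d_B = (15.3111,24.0089)
sweep = 180° − θ = 141.1471°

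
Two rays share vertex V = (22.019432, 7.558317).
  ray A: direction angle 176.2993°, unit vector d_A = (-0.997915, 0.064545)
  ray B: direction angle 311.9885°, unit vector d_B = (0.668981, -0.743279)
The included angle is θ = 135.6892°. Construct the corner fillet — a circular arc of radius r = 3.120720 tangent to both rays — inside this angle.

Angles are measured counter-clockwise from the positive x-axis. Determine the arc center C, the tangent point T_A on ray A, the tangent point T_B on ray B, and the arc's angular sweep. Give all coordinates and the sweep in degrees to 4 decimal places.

bisector direction at 244.1439° = (-0.436112,-0.899892)
center distance |VC| = r/sin(θ/2) = 3.120720/sin(67.8446°) = 3.369510
C = V + |VC|·bis = (20.5499,4.5261)
T_A = V + ((C−V)·d_A)·d_A = V + 1.2707·d_A = (20.7514,7.6403)
T_B = V + ((C−V)·d_B)·d_B = V + 1.2707·d_B = (22.8695,6.6138)
sweep = 180° − θ = 44.3108°

center=(20.5499,4.5261) T_A=(20.7514,7.6403) T_B=(22.8695,6.6138) sweep=44.3108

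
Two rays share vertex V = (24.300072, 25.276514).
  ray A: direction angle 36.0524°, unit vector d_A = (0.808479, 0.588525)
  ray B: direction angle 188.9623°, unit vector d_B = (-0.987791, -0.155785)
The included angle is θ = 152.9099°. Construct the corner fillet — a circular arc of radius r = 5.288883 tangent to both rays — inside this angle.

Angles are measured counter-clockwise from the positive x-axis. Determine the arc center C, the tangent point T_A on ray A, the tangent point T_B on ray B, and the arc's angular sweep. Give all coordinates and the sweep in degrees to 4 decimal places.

bisector direction at 112.5074° = (-0.382802,0.923830)
center distance |VC| = r/sin(θ/2) = 5.288883/sin(76.4549°) = 5.440196
C = V + |VC|·bis = (22.2176,30.3023)
T_A = V + ((C−V)·d_A)·d_A = V + 1.2741·d_A = (25.3302,26.0264)
T_B = V + ((C−V)·d_B)·d_B = V + 1.2741·d_B = (23.0415,25.0780)
sweep = 180° − θ = 27.0901°

center=(22.2176,30.3023) T_A=(25.3302,26.0264) T_B=(23.0415,25.0780) sweep=27.0901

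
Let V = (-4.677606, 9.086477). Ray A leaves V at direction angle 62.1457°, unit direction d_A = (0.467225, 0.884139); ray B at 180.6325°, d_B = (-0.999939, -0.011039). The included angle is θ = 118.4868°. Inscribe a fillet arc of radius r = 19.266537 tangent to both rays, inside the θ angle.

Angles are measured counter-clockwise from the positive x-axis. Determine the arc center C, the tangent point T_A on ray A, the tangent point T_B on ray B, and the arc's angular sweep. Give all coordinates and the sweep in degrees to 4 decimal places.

center=(-16.3550,28.2253) T_A=(0.6793,19.2235) T_B=(-16.1423,8.9599) sweep=61.5132

bisector direction at 121.3891° = (-0.520847,0.853650)
center distance |VC| = r/sin(θ/2) = 19.266537/sin(59.2434°) = 22.419960
C = V + |VC|·bis = (-16.3550,28.2253)
T_A = V + ((C−V)·d_A)·d_A = V + 11.4654·d_A = (0.6793,19.2235)
T_B = V + ((C−V)·d_B)·d_B = V + 11.4654·d_B = (-16.1423,8.9599)
sweep = 180° − θ = 61.5132°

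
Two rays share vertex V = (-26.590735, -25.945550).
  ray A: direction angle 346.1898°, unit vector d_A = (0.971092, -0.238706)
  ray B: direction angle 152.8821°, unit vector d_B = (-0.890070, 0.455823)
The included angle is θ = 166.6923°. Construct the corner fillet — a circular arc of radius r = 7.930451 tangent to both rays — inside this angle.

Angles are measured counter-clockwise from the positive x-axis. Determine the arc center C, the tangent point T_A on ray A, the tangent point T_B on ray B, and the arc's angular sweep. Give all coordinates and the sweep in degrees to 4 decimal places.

bisector direction at 69.5360° = (0.349620,0.936892)
center distance |VC| = r/sin(θ/2) = 7.930451/sin(83.3461°) = 7.984230
C = V + |VC|·bis = (-23.7993,-18.4652)
T_A = V + ((C−V)·d_A)·d_A = V + 0.9251·d_A = (-25.6923,-26.1664)
T_B = V + ((C−V)·d_B)·d_B = V + 0.9251·d_B = (-27.4142,-25.5239)
sweep = 180° − θ = 13.3077°

center=(-23.7993,-18.4652) T_A=(-25.6923,-26.1664) T_B=(-27.4142,-25.5239) sweep=13.3077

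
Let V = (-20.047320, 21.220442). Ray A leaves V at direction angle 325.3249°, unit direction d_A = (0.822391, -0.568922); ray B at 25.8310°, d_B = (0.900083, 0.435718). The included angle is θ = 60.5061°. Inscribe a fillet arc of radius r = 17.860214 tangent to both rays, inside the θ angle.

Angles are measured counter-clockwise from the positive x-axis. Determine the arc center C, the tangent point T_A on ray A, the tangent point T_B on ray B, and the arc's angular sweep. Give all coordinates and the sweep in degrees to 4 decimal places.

center=(15.2967,18.4872) T_A=(5.1357,3.7991) T_B=(7.5147,34.5629) sweep=119.4939

bisector direction at 355.5779° = (0.997023,-0.077103)
center distance |VC| = r/sin(θ/2) = 17.860214/sin(30.2531°) = 35.449596
C = V + |VC|·bis = (15.2967,18.4872)
T_A = V + ((C−V)·d_A)·d_A = V + 30.6217·d_A = (5.1357,3.7991)
T_B = V + ((C−V)·d_B)·d_B = V + 30.6217·d_B = (7.5147,34.5629)
sweep = 180° − θ = 119.4939°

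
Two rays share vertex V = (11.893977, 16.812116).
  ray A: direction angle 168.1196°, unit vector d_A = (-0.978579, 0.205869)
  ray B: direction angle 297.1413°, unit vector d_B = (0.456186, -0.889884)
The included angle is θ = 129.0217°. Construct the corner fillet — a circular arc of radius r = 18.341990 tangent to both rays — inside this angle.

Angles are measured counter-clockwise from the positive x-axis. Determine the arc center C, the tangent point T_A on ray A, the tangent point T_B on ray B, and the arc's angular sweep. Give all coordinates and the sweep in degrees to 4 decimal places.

bisector direction at 232.6305° = (-0.606954,-0.794737)
center distance |VC| = r/sin(θ/2) = 18.341990/sin(64.5109°) = 20.319779
C = V + |VC|·bis = (-0.4392,0.6632)
T_A = V + ((C−V)·d_A)·d_A = V + 8.7444·d_A = (3.3369,18.6123)
T_B = V + ((C−V)·d_B)·d_B = V + 8.7444·d_B = (15.8831,9.0306)
sweep = 180° − θ = 50.9783°

center=(-0.4392,0.6632) T_A=(3.3369,18.6123) T_B=(15.8831,9.0306) sweep=50.9783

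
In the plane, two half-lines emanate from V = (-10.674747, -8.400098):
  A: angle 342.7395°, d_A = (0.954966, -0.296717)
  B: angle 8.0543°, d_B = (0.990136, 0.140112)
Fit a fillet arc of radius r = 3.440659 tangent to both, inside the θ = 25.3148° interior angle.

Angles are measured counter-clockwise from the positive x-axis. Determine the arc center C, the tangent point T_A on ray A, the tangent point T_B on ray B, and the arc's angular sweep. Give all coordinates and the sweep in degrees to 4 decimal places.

center=(4.9767,-9.6602) T_A=(3.9558,-12.9459) T_B=(4.4946,-6.2535) sweep=154.6852

bisector direction at 355.3969° = (0.996775,-0.080253)
center distance |VC| = r/sin(θ/2) = 3.440659/sin(12.6574°) = 15.702109
C = V + |VC|·bis = (4.9767,-9.6602)
T_A = V + ((C−V)·d_A)·d_A = V + 15.3205·d_A = (3.9558,-12.9459)
T_B = V + ((C−V)·d_B)·d_B = V + 15.3205·d_B = (4.4946,-6.2535)
sweep = 180° − θ = 154.6852°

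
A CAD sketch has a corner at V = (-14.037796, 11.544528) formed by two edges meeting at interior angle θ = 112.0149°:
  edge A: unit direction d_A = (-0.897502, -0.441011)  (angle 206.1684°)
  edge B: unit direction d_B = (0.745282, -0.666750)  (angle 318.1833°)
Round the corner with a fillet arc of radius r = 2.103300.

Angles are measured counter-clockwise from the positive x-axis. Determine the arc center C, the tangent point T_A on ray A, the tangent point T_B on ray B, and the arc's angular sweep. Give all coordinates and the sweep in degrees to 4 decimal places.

center=(-14.3831,9.0313) T_A=(-15.3107,10.9190) T_B=(-12.9808,10.5989) sweep=67.9851

bisector direction at 262.1759° = (-0.136133,-0.990691)
center distance |VC| = r/sin(θ/2) = 2.103300/sin(56.0074°) = 2.536816
C = V + |VC|·bis = (-14.3831,9.0313)
T_A = V + ((C−V)·d_A)·d_A = V + 1.4183·d_A = (-15.3107,10.9190)
T_B = V + ((C−V)·d_B)·d_B = V + 1.4183·d_B = (-12.9808,10.5989)
sweep = 180° − θ = 67.9851°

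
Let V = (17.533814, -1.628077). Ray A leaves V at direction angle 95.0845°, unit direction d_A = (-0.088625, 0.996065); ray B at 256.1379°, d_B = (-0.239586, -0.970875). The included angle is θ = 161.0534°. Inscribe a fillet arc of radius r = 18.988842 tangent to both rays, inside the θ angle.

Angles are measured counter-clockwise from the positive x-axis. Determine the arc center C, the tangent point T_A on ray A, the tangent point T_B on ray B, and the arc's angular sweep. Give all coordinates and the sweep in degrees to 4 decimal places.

bisector direction at 175.6112° = (-0.997068,0.076524)
center distance |VC| = r/sin(θ/2) = 18.988842/sin(80.5267°) = 19.251385
C = V + |VC|·bis = (-1.6611,-0.1549)
T_A = V + ((C−V)·d_A)·d_A = V + 3.1685·d_A = (17.2530,1.5280)
T_B = V + ((C−V)·d_B)·d_B = V + 3.1685·d_B = (16.7747,-4.7043)
sweep = 180° − θ = 18.9466°

center=(-1.6611,-0.1549) T_A=(17.2530,1.5280) T_B=(16.7747,-4.7043) sweep=18.9466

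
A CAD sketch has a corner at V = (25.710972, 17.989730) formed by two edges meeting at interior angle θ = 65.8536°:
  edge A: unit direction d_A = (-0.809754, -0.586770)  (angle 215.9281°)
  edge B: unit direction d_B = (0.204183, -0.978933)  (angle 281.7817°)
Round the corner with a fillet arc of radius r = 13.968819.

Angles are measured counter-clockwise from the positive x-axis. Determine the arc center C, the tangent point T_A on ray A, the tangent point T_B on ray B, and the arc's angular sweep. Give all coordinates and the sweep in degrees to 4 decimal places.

bisector direction at 248.8549° = (-0.360731,-0.932670)
center distance |VC| = r/sin(θ/2) = 13.968819/sin(32.9268°) = 25.698425
C = V + |VC|·bis = (16.4408,-5.9784)
T_A = V + ((C−V)·d_A)·d_A = V + 21.5704·d_A = (8.2443,5.3329)
T_B = V + ((C−V)·d_B)·d_B = V + 21.5704·d_B = (30.1153,-3.1262)
sweep = 180° − θ = 114.1464°

center=(16.4408,-5.9784) T_A=(8.2443,5.3329) T_B=(30.1153,-3.1262) sweep=114.1464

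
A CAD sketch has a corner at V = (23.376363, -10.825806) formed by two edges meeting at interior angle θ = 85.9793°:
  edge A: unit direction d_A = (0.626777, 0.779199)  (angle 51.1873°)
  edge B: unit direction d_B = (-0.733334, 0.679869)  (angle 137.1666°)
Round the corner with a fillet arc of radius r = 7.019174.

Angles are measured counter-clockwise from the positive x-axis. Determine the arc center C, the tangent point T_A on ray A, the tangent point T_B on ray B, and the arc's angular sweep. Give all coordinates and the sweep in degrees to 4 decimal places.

center=(22.6266,-0.5591) T_A=(28.0959,-4.9585) T_B=(17.8545,-5.7065) sweep=94.0207

bisector direction at 94.1769° = (-0.072837,0.997344)
center distance |VC| = r/sin(θ/2) = 7.019174/sin(42.9896°) = 10.294063
C = V + |VC|·bis = (22.6266,-0.5591)
T_A = V + ((C−V)·d_A)·d_A = V + 7.5299·d_A = (28.0959,-4.9585)
T_B = V + ((C−V)·d_B)·d_B = V + 7.5299·d_B = (17.8545,-5.7065)
sweep = 180° − θ = 94.0207°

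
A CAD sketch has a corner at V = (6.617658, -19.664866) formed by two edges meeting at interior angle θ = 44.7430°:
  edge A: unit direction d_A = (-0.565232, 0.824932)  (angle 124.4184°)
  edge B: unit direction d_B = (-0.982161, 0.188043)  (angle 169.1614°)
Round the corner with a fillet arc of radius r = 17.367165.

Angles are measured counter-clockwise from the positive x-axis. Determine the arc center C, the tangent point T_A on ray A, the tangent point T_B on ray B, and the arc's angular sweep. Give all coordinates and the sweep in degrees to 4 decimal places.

center=(-31.5593,5.3270) T_A=(-17.2326,15.1435) T_B=(-34.8251,-11.7303) sweep=135.2570

bisector direction at 146.7899° = (-0.836668,0.547711)
center distance |VC| = r/sin(θ/2) = 17.367165/sin(22.3715°) = 45.629765
C = V + |VC|·bis = (-31.5593,5.3270)
T_A = V + ((C−V)·d_A)·d_A = V + 42.1955·d_A = (-17.2326,15.1435)
T_B = V + ((C−V)·d_B)·d_B = V + 42.1955·d_B = (-34.8251,-11.7303)
sweep = 180° − θ = 135.2570°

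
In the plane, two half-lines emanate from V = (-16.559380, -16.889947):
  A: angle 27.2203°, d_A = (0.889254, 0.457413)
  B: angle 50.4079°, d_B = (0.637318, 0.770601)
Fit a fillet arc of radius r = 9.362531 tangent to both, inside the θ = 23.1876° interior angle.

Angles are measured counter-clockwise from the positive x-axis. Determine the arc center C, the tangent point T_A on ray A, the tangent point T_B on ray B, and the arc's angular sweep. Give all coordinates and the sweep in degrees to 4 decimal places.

center=(19.7399,12.3101) T_A=(24.0224,3.9844) T_B=(12.5251,18.2770) sweep=156.8124

bisector direction at 38.8141° = (0.779184,0.626796)
center distance |VC| = r/sin(θ/2) = 9.362531/sin(11.5938°) = 46.586264
C = V + |VC|·bis = (19.7399,12.3101)
T_A = V + ((C−V)·d_A)·d_A = V + 45.6358·d_A = (24.0224,3.9844)
T_B = V + ((C−V)·d_B)·d_B = V + 45.6358·d_B = (12.5251,18.2770)
sweep = 180° − θ = 156.8124°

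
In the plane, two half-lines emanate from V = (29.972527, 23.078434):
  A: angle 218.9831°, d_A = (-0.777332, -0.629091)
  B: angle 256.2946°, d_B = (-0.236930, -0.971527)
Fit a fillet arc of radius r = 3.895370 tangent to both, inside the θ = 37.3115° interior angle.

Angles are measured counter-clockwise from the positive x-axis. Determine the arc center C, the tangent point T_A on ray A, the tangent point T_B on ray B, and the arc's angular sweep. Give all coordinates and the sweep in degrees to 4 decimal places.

bisector direction at 237.6389° = (-0.535254,-0.844691)
center distance |VC| = r/sin(θ/2) = 3.895370/sin(18.6558°) = 12.177546
C = V + |VC|·bis = (23.4544,12.7922)
T_A = V + ((C−V)·d_A)·d_A = V + 11.5377·d_A = (21.0039,15.8202)
T_B = V + ((C−V)·d_B)·d_B = V + 11.5377·d_B = (27.2389,11.8692)
sweep = 180° − θ = 142.6885°

center=(23.4544,12.7922) T_A=(21.0039,15.8202) T_B=(27.2389,11.8692) sweep=142.6885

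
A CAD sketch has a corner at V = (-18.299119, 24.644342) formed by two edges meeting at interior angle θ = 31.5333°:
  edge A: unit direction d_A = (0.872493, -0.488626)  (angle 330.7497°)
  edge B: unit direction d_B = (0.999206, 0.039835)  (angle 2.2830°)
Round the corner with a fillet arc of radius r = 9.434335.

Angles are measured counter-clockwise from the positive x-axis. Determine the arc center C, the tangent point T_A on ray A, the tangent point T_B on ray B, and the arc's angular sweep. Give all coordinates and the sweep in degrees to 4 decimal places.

center=(15.4646,16.5486) T_A=(10.8548,8.3172) T_B=(15.0888,25.9754) sweep=148.4667

bisector direction at 346.5164° = (0.972436,-0.233168)
center distance |VC| = r/sin(θ/2) = 9.434335/sin(15.7667°) = 34.720781
C = V + |VC|·bis = (15.4646,16.5486)
T_A = V + ((C−V)·d_A)·d_A = V + 33.4145·d_A = (10.8548,8.3172)
T_B = V + ((C−V)·d_B)·d_B = V + 33.4145·d_B = (15.0888,25.9754)
sweep = 180° − θ = 148.4667°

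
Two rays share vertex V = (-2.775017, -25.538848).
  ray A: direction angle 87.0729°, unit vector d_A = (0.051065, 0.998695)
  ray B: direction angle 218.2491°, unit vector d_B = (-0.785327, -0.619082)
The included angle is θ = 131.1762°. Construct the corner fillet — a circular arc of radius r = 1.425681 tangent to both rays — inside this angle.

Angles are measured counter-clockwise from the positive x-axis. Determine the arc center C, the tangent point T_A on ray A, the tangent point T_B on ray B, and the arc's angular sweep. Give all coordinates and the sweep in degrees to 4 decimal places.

bisector direction at 152.6610° = (-0.888305,0.459254)
center distance |VC| = r/sin(θ/2) = 1.425681/sin(65.5881°) = 1.565654
C = V + |VC|·bis = (-4.1658,-24.8198)
T_A = V + ((C−V)·d_A)·d_A = V + 0.6471·d_A = (-2.7420,-24.8926)
T_B = V + ((C−V)·d_B)·d_B = V + 0.6471·d_B = (-3.2832,-25.9394)
sweep = 180° − θ = 48.8238°

center=(-4.1658,-24.8198) T_A=(-2.7420,-24.8926) T_B=(-3.2832,-25.9394) sweep=48.8238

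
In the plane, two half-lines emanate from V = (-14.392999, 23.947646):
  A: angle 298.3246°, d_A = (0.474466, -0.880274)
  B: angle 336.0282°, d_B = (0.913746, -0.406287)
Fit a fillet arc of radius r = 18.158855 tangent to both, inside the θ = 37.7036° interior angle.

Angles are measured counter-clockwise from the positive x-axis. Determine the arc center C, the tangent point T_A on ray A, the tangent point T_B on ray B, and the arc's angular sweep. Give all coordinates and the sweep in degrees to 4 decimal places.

bisector direction at 317.1764° = (0.733450,-0.679743)
center distance |VC| = r/sin(θ/2) = 18.158855/sin(18.8518°) = 56.198241
C = V + |VC|·bis = (26.8256,-14.2527)
T_A = V + ((C−V)·d_A)·d_A = V + 53.1836·d_A = (10.8408,-22.8685)
T_B = V + ((C−V)·d_B)·d_B = V + 53.1836·d_B = (34.2033,2.3398)
sweep = 180° − θ = 142.2964°

center=(26.8256,-14.2527) T_A=(10.8408,-22.8685) T_B=(34.2033,2.3398) sweep=142.2964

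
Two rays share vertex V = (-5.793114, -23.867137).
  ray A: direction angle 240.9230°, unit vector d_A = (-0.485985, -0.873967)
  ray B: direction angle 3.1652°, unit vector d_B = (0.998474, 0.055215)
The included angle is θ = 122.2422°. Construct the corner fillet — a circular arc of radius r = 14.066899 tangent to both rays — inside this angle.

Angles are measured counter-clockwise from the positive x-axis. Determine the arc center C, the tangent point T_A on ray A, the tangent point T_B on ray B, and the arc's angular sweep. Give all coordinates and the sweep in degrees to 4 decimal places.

bisector direction at 302.0441° = (0.530572,-0.847640)
center distance |VC| = r/sin(θ/2) = 14.066899/sin(61.1211°) = 16.064661
C = V + |VC|·bis = (2.7303,-37.4842)
T_A = V + ((C−V)·d_A)·d_A = V + 7.7586·d_A = (-9.5637,-30.6479)
T_B = V + ((C−V)·d_B)·d_B = V + 7.7586·d_B = (1.9536,-23.4387)
sweep = 180° − θ = 57.7578°

center=(2.7303,-37.4842) T_A=(-9.5637,-30.6479) T_B=(1.9536,-23.4387) sweep=57.7578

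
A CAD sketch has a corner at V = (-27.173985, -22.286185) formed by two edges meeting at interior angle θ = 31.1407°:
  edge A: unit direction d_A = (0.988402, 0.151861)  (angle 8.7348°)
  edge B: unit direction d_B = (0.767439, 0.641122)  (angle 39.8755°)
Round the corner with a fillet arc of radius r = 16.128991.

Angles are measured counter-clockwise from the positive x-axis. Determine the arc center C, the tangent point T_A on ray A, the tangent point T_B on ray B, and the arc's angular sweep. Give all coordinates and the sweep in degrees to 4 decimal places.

bisector direction at 24.3051° = (0.911366,0.411596)
center distance |VC| = r/sin(θ/2) = 16.128991/sin(15.5703°) = 60.088330
C = V + |VC|·bis = (27.5885,2.4459)
T_A = V + ((C−V)·d_A)·d_A = V + 57.8832·d_A = (30.0379,-13.4960)
T_B = V + ((C−V)·d_B)·d_B = V + 57.8832·d_B = (17.2478,14.8240)
sweep = 180° − θ = 148.8593°

center=(27.5885,2.4459) T_A=(30.0379,-13.4960) T_B=(17.2478,14.8240) sweep=148.8593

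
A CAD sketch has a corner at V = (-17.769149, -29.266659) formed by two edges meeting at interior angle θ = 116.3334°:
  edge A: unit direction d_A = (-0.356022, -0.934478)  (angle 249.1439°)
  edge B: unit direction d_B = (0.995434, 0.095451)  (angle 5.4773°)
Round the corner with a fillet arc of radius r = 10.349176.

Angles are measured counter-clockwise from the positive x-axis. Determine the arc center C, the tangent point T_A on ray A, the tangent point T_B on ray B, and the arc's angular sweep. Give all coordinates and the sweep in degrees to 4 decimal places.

center=(-10.3856,-38.9553) T_A=(-20.0566,-35.2708) T_B=(-11.3734,-28.6534) sweep=63.6666

bisector direction at 307.3106° = (0.606136,-0.795361)
center distance |VC| = r/sin(θ/2) = 10.349176/sin(58.1667°) = 12.181430
C = V + |VC|·bis = (-10.3856,-38.9553)
T_A = V + ((C−V)·d_A)·d_A = V + 6.4251·d_A = (-20.0566,-35.2708)
T_B = V + ((C−V)·d_B)·d_B = V + 6.4251·d_B = (-11.3734,-28.6534)
sweep = 180° − θ = 63.6666°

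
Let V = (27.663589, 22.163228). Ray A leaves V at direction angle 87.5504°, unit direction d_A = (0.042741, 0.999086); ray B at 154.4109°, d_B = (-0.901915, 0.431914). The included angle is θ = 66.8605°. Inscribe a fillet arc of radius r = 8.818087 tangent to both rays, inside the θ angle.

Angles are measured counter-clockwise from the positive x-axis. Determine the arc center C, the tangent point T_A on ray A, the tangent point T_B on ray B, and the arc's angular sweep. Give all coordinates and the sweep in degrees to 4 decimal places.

center=(19.4245,35.8859) T_A=(28.2345,35.5090) T_B=(15.6158,27.9327) sweep=113.1395

bisector direction at 120.9807° = (-0.514749,0.857341)
center distance |VC| = r/sin(θ/2) = 8.818087/sin(33.4303°) = 16.006070
C = V + |VC|·bis = (19.4245,35.8859)
T_A = V + ((C−V)·d_A)·d_A = V + 13.3580·d_A = (28.2345,35.5090)
T_B = V + ((C−V)·d_B)·d_B = V + 13.3580·d_B = (15.6158,27.9327)
sweep = 180° − θ = 113.1395°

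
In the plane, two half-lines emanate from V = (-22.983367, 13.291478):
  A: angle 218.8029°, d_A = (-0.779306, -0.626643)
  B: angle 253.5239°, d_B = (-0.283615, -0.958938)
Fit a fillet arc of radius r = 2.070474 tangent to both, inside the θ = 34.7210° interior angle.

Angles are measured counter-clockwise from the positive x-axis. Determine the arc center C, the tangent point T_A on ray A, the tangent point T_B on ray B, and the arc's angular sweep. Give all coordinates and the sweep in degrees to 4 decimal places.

center=(-26.8472,7.5278) T_A=(-28.1446,9.1413) T_B=(-24.8617,6.9405) sweep=145.2790

bisector direction at 236.1634° = (-0.556826,-0.830629)
center distance |VC| = r/sin(θ/2) = 2.070474/sin(17.3605°) = 6.938984
C = V + |VC|·bis = (-26.8472,7.5278)
T_A = V + ((C−V)·d_A)·d_A = V + 6.6229·d_A = (-28.1446,9.1413)
T_B = V + ((C−V)·d_B)·d_B = V + 6.6229·d_B = (-24.8617,6.9405)
sweep = 180° − θ = 145.2790°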